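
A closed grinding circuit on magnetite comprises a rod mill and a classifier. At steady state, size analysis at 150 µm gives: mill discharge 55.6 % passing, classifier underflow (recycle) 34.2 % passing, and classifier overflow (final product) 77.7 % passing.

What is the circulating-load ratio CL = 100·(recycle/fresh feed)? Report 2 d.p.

Mass balance on the −150 µm fraction:
Fd + Rd = Ru + Fo ⇒ R/F = (o−d)/(d−u)
r = (77.7 − 55.6)/(55.6 − 34.2) = 22.1/21.4 = 1.0327
CL = 100·r = 103.27 %

CL = 103.27 %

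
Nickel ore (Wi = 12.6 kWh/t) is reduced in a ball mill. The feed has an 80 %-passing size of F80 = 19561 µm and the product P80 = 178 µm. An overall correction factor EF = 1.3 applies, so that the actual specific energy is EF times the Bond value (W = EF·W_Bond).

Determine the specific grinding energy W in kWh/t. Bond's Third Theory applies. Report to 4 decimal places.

W = 10 Wi (1/√P80 − 1/√F80)  [Bond]
1/√178 = 0.074953;  1/√19561 = 0.007150
W = 10·12.6·(0.074953 − 0.007150) = 8.5432 kWh/t
W_actual = 1.3 × 8.5432 = 11.1062 kWh/t

W = 11.1062 kWh/t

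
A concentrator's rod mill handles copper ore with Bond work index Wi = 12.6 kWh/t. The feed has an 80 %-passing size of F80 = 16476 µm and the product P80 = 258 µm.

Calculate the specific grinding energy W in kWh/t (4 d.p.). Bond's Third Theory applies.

W = 10 Wi (P80^-0.5 − F80^-0.5)
1/√258 = 0.062257;  1/√16476 = 0.007791
W = 10·12.6·(0.062257 − 0.007791) = 6.8628 kWh/t

W = 6.8628 kWh/t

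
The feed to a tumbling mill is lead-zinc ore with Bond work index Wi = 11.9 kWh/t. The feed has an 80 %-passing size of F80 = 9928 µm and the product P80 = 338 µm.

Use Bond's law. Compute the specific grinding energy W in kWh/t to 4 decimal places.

W = 5.2784 kWh/t

W = 10·Wi·(P80^(-½) − F80^(-½))
1/√338 = 0.054393;  1/√9928 = 0.010036
W = 10·11.9·(0.054393 − 0.010036) = 5.2784 kWh/t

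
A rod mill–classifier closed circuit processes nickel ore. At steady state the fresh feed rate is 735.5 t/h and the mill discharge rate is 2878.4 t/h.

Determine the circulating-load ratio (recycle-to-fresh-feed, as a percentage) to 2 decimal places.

Steady state: M = F + R.
R = M − F = 2878.4 − 735.5 = 2142.9 t/h
CL = 100·R/F = 100·2142.9/735.5 = 291.35 %

CL = 291.35 %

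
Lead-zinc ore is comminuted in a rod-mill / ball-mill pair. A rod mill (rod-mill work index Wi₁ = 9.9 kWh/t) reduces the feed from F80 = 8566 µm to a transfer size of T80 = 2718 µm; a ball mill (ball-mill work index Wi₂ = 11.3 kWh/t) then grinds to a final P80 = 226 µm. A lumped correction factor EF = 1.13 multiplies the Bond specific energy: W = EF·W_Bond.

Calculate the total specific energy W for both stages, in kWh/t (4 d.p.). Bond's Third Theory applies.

W = 6.9816 kWh/t

Bond: W = 10·Wi·(1/√P80 − 1/√F80)
Stage 1 (8566→2718 µm, Wi₁=9.9): W₁ = 10·9.9·(0.019181 − 0.010805) = 0.8293 kWh/t
Stage 2 (2718→226 µm, Wi₂=11.3): W₂ = 10·11.3·(0.066519 − 0.019181) = 5.3492 kWh/t
W = W₁ + W₂ = 0.8293 + 5.3492 = 6.1785 kWh/t
Apply correction: 6.1785 × 1.13 = 6.9816 kWh/t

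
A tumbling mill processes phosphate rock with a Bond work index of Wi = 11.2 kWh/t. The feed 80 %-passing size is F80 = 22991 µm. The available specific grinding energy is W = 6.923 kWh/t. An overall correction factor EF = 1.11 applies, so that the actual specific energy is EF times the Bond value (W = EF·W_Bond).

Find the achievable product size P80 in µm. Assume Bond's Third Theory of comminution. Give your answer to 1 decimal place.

W = 10 Wi / √P80 − 10 Wi / √F80
W_Bond = W / EF = 6.923 / 1.11 = 6.2369 kWh/t
1/√P80 = 1/√F80 + W_Bond/(10·Wi)
  = 6.2369/(10·11.2) + 1/√22991 = 0.055687 + 0.006595 = 0.062282
P80 = (1/0.062282)² = 16.0560² = 257.79 µm

P80 = 257.8 µm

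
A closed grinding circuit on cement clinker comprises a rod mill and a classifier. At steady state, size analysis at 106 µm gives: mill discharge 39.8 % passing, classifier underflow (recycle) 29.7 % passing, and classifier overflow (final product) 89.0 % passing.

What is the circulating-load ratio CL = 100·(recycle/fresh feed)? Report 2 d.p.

CL = 487.13 %

Classifier node, passing 106 µm:
d + r·d = r·u + o → r(d−u) = o−d
r = (89.0 − 39.8)/(39.8 − 29.7) = 49.2/10.1 = 4.8713
CL = 100·r = 487.13 %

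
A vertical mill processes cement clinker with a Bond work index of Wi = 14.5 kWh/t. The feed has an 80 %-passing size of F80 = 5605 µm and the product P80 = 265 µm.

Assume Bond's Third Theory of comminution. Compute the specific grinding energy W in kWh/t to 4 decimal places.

W = 6.9705 kWh/t

W = 10 Wi (1/√P80 − 1/√F80)  [Bond]
1/√265 = 0.061430;  1/√5605 = 0.013357
W = 10·14.5·(0.061430 − 0.013357) = 6.9705 kWh/t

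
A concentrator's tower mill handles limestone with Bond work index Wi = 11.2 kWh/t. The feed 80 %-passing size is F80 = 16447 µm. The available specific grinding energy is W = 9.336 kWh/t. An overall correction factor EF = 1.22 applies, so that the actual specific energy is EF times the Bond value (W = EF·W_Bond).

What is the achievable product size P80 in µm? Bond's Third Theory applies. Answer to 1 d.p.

Bond: W = 10·Wi·(1/√P80 − 1/√F80)
W_Bond = W / EF = 9.336 / 1.22 = 7.6525 kWh/t
⇒ 1/√P80 = W_Bond/(10·Wi) + 1/√F80
  = 7.6525/(10·11.2) + 1/√16447 = 0.068326 + 0.007798 = 0.076123
P80 = (1/0.076123)² = 13.1366² = 172.57 µm

P80 = 172.6 µm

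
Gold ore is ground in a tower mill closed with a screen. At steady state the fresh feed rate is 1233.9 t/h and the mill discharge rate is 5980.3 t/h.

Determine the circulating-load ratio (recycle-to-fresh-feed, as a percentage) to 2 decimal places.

Discharge = new feed + return, hence
R = M − F = 5980.3 − 1233.9 = 4746.4 t/h
CL = 100·R/F = 100·4746.4/1233.9 = 384.67 %

CL = 384.67 %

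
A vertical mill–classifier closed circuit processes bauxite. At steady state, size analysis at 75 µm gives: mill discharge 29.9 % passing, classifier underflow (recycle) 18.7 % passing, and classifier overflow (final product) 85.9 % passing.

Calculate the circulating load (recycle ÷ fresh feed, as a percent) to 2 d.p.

Mass balance on the −75 µm fraction:
Fd + Rd = Ru + Fo ⇒ R/F = (o−d)/(d−u)
r = (85.9 − 29.9)/(29.9 − 18.7) = 56.0/11.2 = 5.0000
CL = 100·r = 500.00 %

CL = 500.00 %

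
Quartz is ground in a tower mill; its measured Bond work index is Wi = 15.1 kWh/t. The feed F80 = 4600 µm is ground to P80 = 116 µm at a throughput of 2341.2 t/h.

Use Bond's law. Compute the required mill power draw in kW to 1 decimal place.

P = 27611.2 kW

W = 10 Wi / √P80 − 10 Wi / √F80
W = 10·15.1·(1/√116 − 1/√4600) = 10·15.1·(0.078103) = 11.7936 kWh/t
P_mill = W·ṁ = 11.7936·2341.2 = 27611.2 kW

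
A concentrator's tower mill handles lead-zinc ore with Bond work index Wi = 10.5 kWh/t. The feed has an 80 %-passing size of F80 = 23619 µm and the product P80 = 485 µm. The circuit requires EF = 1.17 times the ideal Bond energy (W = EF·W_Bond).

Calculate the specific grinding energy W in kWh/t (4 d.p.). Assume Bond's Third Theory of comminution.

W = 10·Wi·[P80^(−½) − F80^(−½)]
1/√485 = 0.045408;  1/√23619 = 0.006507
W = 10·10.5·(0.045408 − 0.006507) = 4.0846 kWh/t
Apply correction: 4.0846 × 1.17 = 4.7790 kWh/t

W = 4.7790 kWh/t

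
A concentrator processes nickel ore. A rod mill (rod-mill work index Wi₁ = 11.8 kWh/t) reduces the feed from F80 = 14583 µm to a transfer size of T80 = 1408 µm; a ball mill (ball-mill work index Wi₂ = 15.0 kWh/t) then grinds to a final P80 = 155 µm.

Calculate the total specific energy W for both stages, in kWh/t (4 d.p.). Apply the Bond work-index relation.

W = 10 Wi / √P80 − 10 Wi / √F80
Stage 1 (14583→1408 µm, Wi₁=11.8): W₁ = 10·11.8·(0.026650 − 0.008281) = 2.1676 kWh/t
Stage 2 (1408→155 µm, Wi₂=15.0): W₂ = 10·15.0·(0.080322 − 0.026650) = 8.0508 kWh/t
W = W₁ + W₂ = 2.1676 + 8.0508 = 10.2183 kWh/t

W = 10.2183 kWh/t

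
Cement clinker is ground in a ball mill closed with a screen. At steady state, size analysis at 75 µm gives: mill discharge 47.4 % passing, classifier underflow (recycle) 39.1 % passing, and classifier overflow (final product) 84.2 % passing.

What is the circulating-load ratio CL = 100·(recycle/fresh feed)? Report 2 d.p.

CL = 443.37 %

Mass balance on the −75 µm fraction:
r = (o − d)/(d − u)
r = (84.2 − 47.4)/(47.4 − 39.1) = 36.8/8.3 = 4.4337
CL = 100·r = 443.37 %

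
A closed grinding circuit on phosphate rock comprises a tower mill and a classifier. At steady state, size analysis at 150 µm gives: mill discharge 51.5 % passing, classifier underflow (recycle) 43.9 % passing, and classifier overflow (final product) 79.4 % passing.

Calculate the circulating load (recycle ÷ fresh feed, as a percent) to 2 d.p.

Mass balance on the −150 µm fraction:
(1+r)d = ru + o → r = (o−d)/(d−u)
r = (79.4 − 51.5)/(51.5 − 43.9) = 27.9/7.6 = 3.6711
CL = 100·r = 367.11 %

CL = 367.11 %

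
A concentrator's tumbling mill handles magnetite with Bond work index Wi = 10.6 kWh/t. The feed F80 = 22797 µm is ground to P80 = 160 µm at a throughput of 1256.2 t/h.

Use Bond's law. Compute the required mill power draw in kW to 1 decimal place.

P = 9645.1 kW

W = 10 Wi (1/√P80 − 1/√F80)  [Bond]
W = 10·10.6·(1/√160 − 1/√22797) = 10·10.6·(0.072434) = 7.6780 kWh/t
Power = W × throughput = 7.6780 kWh/t × 1256.2 t/h = 9645.1 kW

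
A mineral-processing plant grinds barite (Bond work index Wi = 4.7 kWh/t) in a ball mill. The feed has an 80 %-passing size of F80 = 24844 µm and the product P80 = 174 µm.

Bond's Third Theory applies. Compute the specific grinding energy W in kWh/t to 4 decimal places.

W = 3.2649 kWh/t

W_Bond = 10·Wi·(1/√P₈₀ − 1/√F₈₀)
1/√174 = 0.075810;  1/√24844 = 0.006344
W = 10·4.7·(0.075810 − 0.006344) = 3.2649 kWh/t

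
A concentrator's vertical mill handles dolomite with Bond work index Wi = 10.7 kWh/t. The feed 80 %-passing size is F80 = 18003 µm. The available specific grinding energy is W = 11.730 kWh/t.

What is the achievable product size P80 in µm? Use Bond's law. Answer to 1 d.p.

W = 10·Wi·[P80^(−½) − F80^(−½)]
⇒ 1/√P80 = W/(10·Wi) + 1/√F80
  = 11.7300/(10·10.7) + 1/√18003 = 0.109626 + 0.007453 = 0.117079
P80 = (1/0.117079)² = 8.5412² = 72.95 µm

P80 = 73.0 µm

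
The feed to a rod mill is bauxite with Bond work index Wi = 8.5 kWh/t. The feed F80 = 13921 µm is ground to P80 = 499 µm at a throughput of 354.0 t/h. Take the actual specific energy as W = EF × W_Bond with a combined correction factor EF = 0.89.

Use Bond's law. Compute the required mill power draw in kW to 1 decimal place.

P = 971.9 kW

W = 10 Wi (1/√P80 − 1/√F80)  [Bond]
W = 10·8.5·(1/√499 − 1/√13921) = 10·8.5·(0.036291) = 3.0847 kWh/t
W_actual = 0.89 × 3.0847 = 2.7454 kWh/t
P = W·T = 2.7454·354.0 = 971.9 kW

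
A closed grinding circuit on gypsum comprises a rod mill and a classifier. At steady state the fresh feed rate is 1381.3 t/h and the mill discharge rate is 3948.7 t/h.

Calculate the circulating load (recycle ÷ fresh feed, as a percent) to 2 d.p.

Discharge = new feed + return, hence
R = M − F = 3948.7 − 1381.3 = 2567.4 t/h
CL = 100·R/F = 100·2567.4/1381.3 = 185.87 %

CL = 185.87 %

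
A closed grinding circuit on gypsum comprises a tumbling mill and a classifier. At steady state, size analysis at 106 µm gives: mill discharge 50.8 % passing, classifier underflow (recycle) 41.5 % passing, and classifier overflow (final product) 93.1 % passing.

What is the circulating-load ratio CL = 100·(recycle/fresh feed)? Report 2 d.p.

Balance %-passing 106 µm (r = R/F):
(1+r)d = ru + o → r = (o−d)/(d−u)
r = (93.1 − 50.8)/(50.8 − 41.5) = 42.3/9.3 = 4.5484
CL = 100·r = 454.84 %

CL = 454.84 %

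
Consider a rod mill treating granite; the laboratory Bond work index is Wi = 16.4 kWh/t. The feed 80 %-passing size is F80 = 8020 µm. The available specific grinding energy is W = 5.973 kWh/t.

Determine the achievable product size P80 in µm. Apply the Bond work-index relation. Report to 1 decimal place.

P80 = 441.6 µm

Bond:  W = 10 Wi (1/√P − 1/√F)
P80^(−½) = W/(10 Wi) + F80^(−½)
  = 5.9730/(10·16.4) + 1/√8020 = 0.036421 + 0.011166 = 0.047587
P80 = (1/0.047587)² = 21.0141² = 441.59 µm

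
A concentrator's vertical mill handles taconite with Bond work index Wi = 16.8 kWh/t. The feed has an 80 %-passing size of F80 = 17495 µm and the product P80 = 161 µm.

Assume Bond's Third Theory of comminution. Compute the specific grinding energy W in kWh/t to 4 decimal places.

W = 10·Wi·[P80^(−½) − F80^(−½)]
1/√161 = 0.078811;  1/√17495 = 0.007560
W = 10·16.8·(0.078811 − 0.007560) = 11.9701 kWh/t

W = 11.9701 kWh/t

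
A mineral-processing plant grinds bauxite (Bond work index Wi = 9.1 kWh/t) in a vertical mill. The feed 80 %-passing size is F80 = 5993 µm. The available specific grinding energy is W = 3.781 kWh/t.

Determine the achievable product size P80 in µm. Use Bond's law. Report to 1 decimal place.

W = 10 Wi (1/√P80 − 1/√F80)  [Bond]
⇒ 1/√P80 = W/(10·Wi) + 1/√F80
  = 3.7810/(10·9.1) + 1/√5993 = 0.041549 + 0.012917 = 0.054467
P80 = (1/0.054467)² = 18.3598² = 337.08 µm

P80 = 337.1 µm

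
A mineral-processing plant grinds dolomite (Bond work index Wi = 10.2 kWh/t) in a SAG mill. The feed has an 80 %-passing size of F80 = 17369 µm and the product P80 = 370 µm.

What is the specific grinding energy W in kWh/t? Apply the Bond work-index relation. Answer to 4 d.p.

Bond:  W = 10 Wi (1/√P − 1/√F)
1/√370 = 0.051988;  1/√17369 = 0.007588
W = 10·10.2·(0.051988 − 0.007588) = 4.5288 kWh/t

W = 4.5288 kWh/t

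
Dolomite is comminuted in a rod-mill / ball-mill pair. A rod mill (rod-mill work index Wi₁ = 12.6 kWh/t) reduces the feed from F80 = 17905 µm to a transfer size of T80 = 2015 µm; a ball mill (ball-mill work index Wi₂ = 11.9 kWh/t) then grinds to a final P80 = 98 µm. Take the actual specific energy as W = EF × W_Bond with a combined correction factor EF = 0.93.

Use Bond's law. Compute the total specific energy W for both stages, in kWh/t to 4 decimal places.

W = 10.4487 kWh/t

W_Bond = 10·Wi·(1/√P₈₀ − 1/√F₈₀)
Stage 1 (17905→2015 µm, Wi₁=12.6): W₁ = 10·12.6·(0.022277 − 0.007473) = 1.8653 kWh/t
Stage 2 (2015→98 µm, Wi₂=11.9): W₂ = 10·11.9·(0.101015 − 0.022277) = 9.3698 kWh/t
W = W₁ + W₂ = 1.8653 + 9.3698 = 11.2351 kWh/t
With EF = 0.93: W = 11.2351·0.93 = 10.4487 kWh/t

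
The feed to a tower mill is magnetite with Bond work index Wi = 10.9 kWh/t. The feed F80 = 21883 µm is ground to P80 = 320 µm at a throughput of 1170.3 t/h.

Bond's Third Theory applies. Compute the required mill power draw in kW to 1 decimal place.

Bond: W = 10·Wi·(1/√P80 − 1/√F80)
W = 10·10.9·(1/√320 − 1/√21883) = 10·10.9·(0.049142) = 5.3564 kWh/t
Mill draw = 5.3564 × 1170.3 = 6268.6 kW

P = 6268.6 kW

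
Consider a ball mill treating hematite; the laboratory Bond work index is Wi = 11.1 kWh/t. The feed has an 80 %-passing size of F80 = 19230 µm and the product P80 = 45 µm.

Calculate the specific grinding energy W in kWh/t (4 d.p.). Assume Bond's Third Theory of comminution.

W = 15.7465 kWh/t

Bond: W = 10·Wi·(1/√P80 − 1/√F80)
1/√45 = 0.149071;  1/√19230 = 0.007211
W = 10·11.1·(0.149071 − 0.007211) = 15.7465 kWh/t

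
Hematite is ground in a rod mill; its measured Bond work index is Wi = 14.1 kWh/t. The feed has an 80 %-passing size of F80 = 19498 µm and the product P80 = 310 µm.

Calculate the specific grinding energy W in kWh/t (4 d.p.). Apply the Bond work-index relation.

W = 6.9985 kWh/t

W = 10·Wi·(P80^(-½) − F80^(-½))
1/√310 = 0.056796;  1/√19498 = 0.007162
W = 10·14.1·(0.056796 − 0.007162) = 6.9985 kWh/t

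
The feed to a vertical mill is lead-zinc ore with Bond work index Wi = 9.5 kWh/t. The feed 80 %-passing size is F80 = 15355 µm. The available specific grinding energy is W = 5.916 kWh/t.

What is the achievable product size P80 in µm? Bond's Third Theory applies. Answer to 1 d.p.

P80 = 202.1 µm

Bond:  W = 10 Wi (1/√P − 1/√F)
P80^(−½) = W/(10 Wi) + F80^(−½)
  = 5.9160/(10·9.5) + 1/√15355 = 0.062274 + 0.008070 = 0.070344
P80 = (1/0.070344)² = 14.2159² = 202.09 µm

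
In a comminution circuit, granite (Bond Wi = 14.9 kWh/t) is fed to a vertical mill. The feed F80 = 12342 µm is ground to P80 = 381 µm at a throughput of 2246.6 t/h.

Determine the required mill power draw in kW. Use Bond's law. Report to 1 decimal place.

P = 14136.3 kW

Bond:  W = 10 Wi (1/√P − 1/√F)
W = 10·14.9·(1/√381 − 1/√12342) = 10·14.9·(0.042230) = 6.2923 kWh/t
P_mill = W·ṁ = 6.2923·2246.6 = 14136.3 kW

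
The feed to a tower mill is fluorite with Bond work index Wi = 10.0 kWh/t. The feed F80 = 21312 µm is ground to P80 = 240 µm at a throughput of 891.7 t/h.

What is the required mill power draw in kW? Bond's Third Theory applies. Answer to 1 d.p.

W_Bond = 10·Wi·(1/√P₈₀ − 1/√F₈₀)
W = 10·10.0·(1/√240 − 1/√21312) = 10·10.0·(0.057700) = 5.7700 kWh/t
Mill draw = 5.7700 × 891.7 = 5145.1 kW

P = 5145.1 kW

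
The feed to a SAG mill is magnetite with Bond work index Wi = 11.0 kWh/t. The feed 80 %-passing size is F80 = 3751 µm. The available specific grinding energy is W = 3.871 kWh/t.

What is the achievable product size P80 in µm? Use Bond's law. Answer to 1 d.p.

P80 = 376.8 µm

W = 10 Wi / √P80 − 10 Wi / √F80
⇒ 1/√P80 = W/(10 Wi) + 1/√F80
  = 3.8710/(10·11.0) + 1/√3751 = 0.035191 + 0.016328 = 0.051519
P80 = (1/0.051519)² = 19.4104² = 376.77 µm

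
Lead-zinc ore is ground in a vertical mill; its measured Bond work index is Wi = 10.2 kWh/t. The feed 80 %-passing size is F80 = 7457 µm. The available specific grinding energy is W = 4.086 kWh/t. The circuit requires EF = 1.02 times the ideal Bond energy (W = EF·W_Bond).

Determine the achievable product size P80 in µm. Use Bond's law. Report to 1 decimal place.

P80 = 386.7 µm

Bond: W = 10·Wi·(1/√P80 − 1/√F80)
W_Bond = W / EF = 4.086 / 1.02 = 4.0059 kWh/t
⇒ 1/√P80 = W_Bond/(10 Wi) + 1/√F80
  = 4.0059/(10·10.2) + 1/√7457 = 0.039273 + 0.011580 = 0.050854
P80 = (1/0.050854)² = 19.6643² = 386.68 µm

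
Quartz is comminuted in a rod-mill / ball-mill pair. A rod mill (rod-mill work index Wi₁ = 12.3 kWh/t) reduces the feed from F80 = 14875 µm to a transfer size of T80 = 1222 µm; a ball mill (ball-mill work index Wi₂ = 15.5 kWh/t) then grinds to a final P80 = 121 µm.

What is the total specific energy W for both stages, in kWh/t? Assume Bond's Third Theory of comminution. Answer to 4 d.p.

Bond:  W = 10 Wi (1/√P − 1/√F)
Stage 1 (14875→1222 µm, Wi₁=12.3): W₁ = 10·12.3·(0.028606 − 0.008199) = 2.5101 kWh/t
Stage 2 (1222→121 µm, Wi₂=15.5): W₂ = 10·15.5·(0.090909 − 0.028606) = 9.6569 kWh/t
W = W₁ + W₂ = 2.5101 + 9.6569 = 12.1670 kWh/t

W = 12.1670 kWh/t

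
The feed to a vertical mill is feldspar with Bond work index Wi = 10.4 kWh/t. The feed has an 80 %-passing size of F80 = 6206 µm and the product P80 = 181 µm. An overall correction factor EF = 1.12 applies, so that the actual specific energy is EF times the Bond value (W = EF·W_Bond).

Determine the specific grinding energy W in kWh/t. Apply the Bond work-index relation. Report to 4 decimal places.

W = 7.1793 kWh/t

W = 10·Wi·[P80^(−½) − F80^(−½)]
1/√181 = 0.074329;  1/√6206 = 0.012694
W = 10·10.4·(0.074329 − 0.012694) = 6.4101 kWh/t
With EF = 1.12: W = 6.4101·1.12 = 7.1793 kWh/t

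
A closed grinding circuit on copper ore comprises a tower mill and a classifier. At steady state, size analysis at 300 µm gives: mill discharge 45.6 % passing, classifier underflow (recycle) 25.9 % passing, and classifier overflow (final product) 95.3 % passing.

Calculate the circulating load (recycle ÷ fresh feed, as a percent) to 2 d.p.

Balance %-passing 300 µm (r = R/F):
r = (o − d)/(d − u)
r = (95.3 − 45.6)/(45.6 − 25.9) = 49.7/19.7 = 2.5228
CL = 100·r = 252.28 %

CL = 252.28 %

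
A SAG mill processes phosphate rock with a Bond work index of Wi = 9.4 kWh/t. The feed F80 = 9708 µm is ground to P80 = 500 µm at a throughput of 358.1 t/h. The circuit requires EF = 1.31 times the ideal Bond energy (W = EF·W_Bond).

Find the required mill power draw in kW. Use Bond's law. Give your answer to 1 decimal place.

W_Bond = 10·Wi·(1/√P₈₀ − 1/√F₈₀)
W = 10·9.4·(1/√500 − 1/√9708) = 10·9.4·(0.034572) = 3.2498 kWh/t
Apply correction: 3.2498 × 1.31 = 4.2572 kWh/t
P = W·T = 4.2572·358.1 = 1524.5 kW

P = 1524.5 kW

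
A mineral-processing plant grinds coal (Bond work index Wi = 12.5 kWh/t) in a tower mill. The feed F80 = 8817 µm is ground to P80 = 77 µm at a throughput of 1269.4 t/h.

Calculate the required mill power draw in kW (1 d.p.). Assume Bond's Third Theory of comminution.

P = 16392.8 kW

W_Bond = 10·Wi·(1/√P₈₀ − 1/√F₈₀)
W = 10·12.5·(1/√77 − 1/√8817) = 10·12.5·(0.103311) = 12.9139 kWh/t
Mill draw = 12.9139 × 1269.4 = 16392.8 kW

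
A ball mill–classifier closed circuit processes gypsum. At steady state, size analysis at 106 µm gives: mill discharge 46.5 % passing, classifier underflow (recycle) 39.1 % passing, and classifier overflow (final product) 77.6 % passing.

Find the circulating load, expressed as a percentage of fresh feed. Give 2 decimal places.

Two-product formula at 106 µm:
d + r·d = r·u + o → r(d−u) = o−d
r = (77.6 − 46.5)/(46.5 − 39.1) = 31.1/7.4 = 4.2027
CL = 100·r = 420.27 %

CL = 420.27 %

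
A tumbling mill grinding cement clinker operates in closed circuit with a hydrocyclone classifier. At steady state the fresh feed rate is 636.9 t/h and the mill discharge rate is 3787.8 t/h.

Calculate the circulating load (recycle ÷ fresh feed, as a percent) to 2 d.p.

M = F + R at steady state, so:
R = M − F = 3787.8 − 636.9 = 3150.9 t/h
CL = 100·R/F = 100·3150.9/636.9 = 494.72 %

CL = 494.72 %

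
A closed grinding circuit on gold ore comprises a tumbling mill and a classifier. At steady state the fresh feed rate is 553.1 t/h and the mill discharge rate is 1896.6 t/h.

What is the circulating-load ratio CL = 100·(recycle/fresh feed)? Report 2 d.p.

Discharge = new feed + return, hence
R = M − F = 1896.6 − 553.1 = 1343.5 t/h
CL = 100·R/F = 100·1343.5/553.1 = 242.90 %

CL = 242.90 %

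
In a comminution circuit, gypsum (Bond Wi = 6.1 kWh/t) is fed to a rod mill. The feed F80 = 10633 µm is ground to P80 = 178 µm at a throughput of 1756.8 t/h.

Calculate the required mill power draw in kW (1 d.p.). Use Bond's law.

P = 6993.1 kW

W_Bond = 10·Wi·(1/√P₈₀ − 1/√F₈₀)
W = 10·6.1·(1/√178 − 1/√10633) = 10·6.1·(0.065255) = 3.9806 kWh/t
P = W·T = 3.9806·1756.8 = 6993.1 kW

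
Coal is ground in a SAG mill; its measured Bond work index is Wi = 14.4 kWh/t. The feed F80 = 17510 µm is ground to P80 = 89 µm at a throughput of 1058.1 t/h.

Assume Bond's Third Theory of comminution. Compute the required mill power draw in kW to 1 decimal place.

W_Bond = 10·Wi·(1/√P₈₀ − 1/√F₈₀)
W = 10·14.4·(1/√89 − 1/√17510) = 10·14.4·(0.098443) = 14.1757 kWh/t
P = W·T = 14.1757·1058.1 = 14999.4 kW

P = 14999.4 kW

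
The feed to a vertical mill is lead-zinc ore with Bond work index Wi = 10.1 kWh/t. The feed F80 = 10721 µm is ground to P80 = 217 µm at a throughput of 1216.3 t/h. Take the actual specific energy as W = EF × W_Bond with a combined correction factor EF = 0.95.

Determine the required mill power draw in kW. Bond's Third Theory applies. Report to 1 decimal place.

W_Bond = 10·Wi·(1/√P₈₀ − 1/√F₈₀)
W = 10·10.1·(1/√217 − 1/√10721) = 10·10.1·(0.058227) = 5.8809 kWh/t
Corrected W = EF·W_Bond = 0.95·5.8809 = 5.5868 kWh/t
P = W·T = 5.5868·1216.3 = 6795.3 kW

P = 6795.3 kW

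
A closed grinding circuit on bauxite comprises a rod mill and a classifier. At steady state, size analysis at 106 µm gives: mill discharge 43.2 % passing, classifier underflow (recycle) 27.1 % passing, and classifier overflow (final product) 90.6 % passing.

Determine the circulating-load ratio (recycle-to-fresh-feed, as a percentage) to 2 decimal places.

Balance %-passing 106 µm (r = R/F):
(1+r)d = ru + o → r = (o−d)/(d−u)
r = (90.6 − 43.2)/(43.2 − 27.1) = 47.4/16.1 = 2.9441
CL = 100·r = 294.41 %

CL = 294.41 %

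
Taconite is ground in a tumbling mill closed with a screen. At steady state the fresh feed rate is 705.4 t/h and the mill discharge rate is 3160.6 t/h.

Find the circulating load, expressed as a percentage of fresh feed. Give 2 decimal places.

Steady state: M = F + R.
R = M − F = 3160.6 − 705.4 = 2455.2 t/h
CL = 100·R/F = 100·2455.2/705.4 = 348.06 %

CL = 348.06 %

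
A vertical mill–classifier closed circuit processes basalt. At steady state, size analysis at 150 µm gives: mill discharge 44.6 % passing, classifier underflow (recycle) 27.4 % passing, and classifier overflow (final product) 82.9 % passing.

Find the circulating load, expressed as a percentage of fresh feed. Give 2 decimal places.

Classifier node, passing 150 µm:
(1+r)·d = r·u + o ⇒ r = (o−d)/(d−u)
r = (82.9 − 44.6)/(44.6 − 27.4) = 38.3/17.2 = 2.2267
CL = 100·r = 222.67 %

CL = 222.67 %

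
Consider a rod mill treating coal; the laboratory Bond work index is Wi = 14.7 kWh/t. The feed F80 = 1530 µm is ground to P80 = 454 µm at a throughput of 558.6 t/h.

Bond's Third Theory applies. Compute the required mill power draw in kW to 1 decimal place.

W_Bond = 10·Wi·(1/√P₈₀ − 1/√F₈₀)
W = 10·14.7·(1/√454 − 1/√1530) = 10·14.7·(0.021367) = 3.1409 kWh/t
P = W·T = 3.1409·558.6 = 1754.5 kW

P = 1754.5 kW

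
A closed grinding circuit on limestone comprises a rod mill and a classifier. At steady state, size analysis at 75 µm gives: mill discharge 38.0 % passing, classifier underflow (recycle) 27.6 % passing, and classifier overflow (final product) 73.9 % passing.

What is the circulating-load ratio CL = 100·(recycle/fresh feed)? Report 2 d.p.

Balance %-passing 75 µm (r = R/F):
(1+r)d = ru + o → r = (o−d)/(d−u)
r = (73.9 − 38.0)/(38.0 − 27.6) = 35.9/10.4 = 3.4519
CL = 100·r = 345.19 %

CL = 345.19 %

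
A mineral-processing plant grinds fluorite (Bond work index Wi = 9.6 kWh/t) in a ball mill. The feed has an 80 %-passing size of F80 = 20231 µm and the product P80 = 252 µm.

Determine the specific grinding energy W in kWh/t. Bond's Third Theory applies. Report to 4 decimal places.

W = 10 Wi (1/√P80 − 1/√F80)  [Bond]
1/√252 = 0.062994;  1/√20231 = 0.007031
W = 10·9.6·(0.062994 − 0.007031) = 5.3725 kWh/t

W = 5.3725 kWh/t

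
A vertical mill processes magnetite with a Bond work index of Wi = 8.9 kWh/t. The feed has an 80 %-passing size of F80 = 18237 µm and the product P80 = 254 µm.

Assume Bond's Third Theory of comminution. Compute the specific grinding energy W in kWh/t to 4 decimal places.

W = 10 Wi (1/√P80 − 1/√F80)  [Bond]
1/√254 = 0.062746;  1/√18237 = 0.007405
W = 10·8.9·(0.062746 − 0.007405) = 4.9253 kWh/t

W = 4.9253 kWh/t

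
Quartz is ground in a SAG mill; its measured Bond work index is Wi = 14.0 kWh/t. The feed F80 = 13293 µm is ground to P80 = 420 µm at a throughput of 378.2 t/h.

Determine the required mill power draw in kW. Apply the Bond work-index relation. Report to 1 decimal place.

W = 10 Wi (P80^-0.5 − F80^-0.5)
W = 10·14.0·(1/√420 − 1/√13293) = 10·14.0·(0.040122) = 5.6170 kWh/t
Mill draw = 5.6170 × 378.2 = 2124.4 kW

P = 2124.4 kW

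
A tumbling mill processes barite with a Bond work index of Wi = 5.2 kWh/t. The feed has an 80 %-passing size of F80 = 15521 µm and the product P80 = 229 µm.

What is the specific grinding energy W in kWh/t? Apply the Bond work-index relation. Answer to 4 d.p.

W = 3.0189 kWh/t

W = 10 Wi (P80^-0.5 − F80^-0.5)
1/√229 = 0.066082;  1/√15521 = 0.008027
W = 10·5.2·(0.066082 − 0.008027) = 3.0189 kWh/t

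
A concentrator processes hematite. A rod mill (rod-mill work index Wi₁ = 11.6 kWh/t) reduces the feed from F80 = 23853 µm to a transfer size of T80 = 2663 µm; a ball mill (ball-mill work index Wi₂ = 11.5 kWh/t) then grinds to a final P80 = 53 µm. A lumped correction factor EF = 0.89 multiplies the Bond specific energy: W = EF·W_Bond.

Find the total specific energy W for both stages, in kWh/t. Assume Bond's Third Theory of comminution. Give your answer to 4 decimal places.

W = 13.4076 kWh/t

Bond:  W = 10 Wi (1/√P − 1/√F)
Stage 1 (23853→2663 µm, Wi₁=11.6): W₁ = 10·11.6·(0.019378 − 0.006475) = 1.4968 kWh/t
Stage 2 (2663→53 µm, Wi₂=11.5): W₂ = 10·11.5·(0.137361 − 0.019378) = 13.5680 kWh/t
W = W₁ + W₂ = 1.4968 + 13.5680 = 15.0648 kWh/t
Corrected W = EF·W_Bond = 0.89·15.0648 = 13.4076 kWh/t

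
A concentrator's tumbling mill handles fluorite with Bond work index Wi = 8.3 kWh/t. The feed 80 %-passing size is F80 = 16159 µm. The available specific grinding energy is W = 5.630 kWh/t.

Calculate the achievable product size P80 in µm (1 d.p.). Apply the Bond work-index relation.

P80 = 174.5 µm

W = 10 Wi (P80^-0.5 − F80^-0.5)
1/√P80 = 1/√F80 + W/(10·Wi)
  = 5.6300/(10·8.3) + 1/√16159 = 0.067831 + 0.007867 = 0.075698
P80 = (1/0.075698)² = 13.2104² = 174.51 µm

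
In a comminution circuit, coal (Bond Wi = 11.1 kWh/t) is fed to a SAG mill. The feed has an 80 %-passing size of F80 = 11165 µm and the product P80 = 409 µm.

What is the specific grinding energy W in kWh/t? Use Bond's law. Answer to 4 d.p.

W = 4.4381 kWh/t

W = 10 Wi (1/√P80 − 1/√F80)  [Bond]
1/√409 = 0.049447;  1/√11165 = 0.009464
W = 10·11.1·(0.049447 − 0.009464) = 4.4381 kWh/t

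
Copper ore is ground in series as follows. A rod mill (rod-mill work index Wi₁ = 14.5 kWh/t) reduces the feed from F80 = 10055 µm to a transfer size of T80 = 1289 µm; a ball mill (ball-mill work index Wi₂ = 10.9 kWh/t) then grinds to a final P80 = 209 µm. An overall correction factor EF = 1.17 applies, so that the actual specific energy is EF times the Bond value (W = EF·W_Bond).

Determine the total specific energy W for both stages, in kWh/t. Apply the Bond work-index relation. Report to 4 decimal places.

Bond:  W = 10 Wi (1/√P − 1/√F)
Stage 1 (10055→1289 µm, Wi₁=14.5): W₁ = 10·14.5·(0.027853 − 0.009973) = 2.5927 kWh/t
Stage 2 (1289→209 µm, Wi₂=10.9): W₂ = 10·10.9·(0.069171 − 0.027853) = 4.5037 kWh/t
W = W₁ + W₂ = 2.5927 + 4.5037 = 7.0964 kWh/t
With EF = 1.17: W = 7.0964·1.17 = 8.3028 kWh/t

W = 8.3028 kWh/t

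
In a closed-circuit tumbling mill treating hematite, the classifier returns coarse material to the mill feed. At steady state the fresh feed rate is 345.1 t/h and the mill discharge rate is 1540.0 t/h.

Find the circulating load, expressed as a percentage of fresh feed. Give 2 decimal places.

Steady state: M = F + R.
R = M − F = 1540.0 − 345.1 = 1194.9 t/h
CL = 100·R/F = 100·1194.9/345.1 = 346.25 %

CL = 346.25 %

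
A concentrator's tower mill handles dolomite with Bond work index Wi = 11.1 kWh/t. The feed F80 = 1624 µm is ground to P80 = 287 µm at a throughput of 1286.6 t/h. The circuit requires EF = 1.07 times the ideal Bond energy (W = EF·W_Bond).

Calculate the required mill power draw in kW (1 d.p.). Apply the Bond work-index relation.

W = 10·Wi·[P80^(−½) − F80^(−½)]
W = 10·11.1·(1/√287 − 1/√1624) = 10·11.1·(0.034214) = 3.7977 kWh/t
W_actual = 1.07 × 3.7977 = 4.0635 kWh/t
P = W·T = 4.0635·1286.6 = 5228.2 kW

P = 5228.2 kW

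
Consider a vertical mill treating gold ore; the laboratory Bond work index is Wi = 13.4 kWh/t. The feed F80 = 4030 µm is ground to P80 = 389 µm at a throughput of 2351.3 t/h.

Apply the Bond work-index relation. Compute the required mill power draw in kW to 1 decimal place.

W = 10 Wi / √P80 − 10 Wi / √F80
W = 10·13.4·(1/√389 − 1/√4030) = 10·13.4·(0.034950) = 4.6832 kWh/t
Power = W × throughput = 4.6832 kWh/t × 2351.3 t/h = 11011.7 kW

P = 11011.7 kW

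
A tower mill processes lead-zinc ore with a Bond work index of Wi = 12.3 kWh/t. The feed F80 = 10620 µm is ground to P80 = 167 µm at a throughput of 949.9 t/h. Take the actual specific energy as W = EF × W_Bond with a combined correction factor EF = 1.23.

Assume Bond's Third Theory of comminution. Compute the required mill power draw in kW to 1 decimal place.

W = 10 Wi / √P80 − 10 Wi / √F80
W = 10·12.3·(1/√167 − 1/√10620) = 10·12.3·(0.067679) = 8.3245 kWh/t
Apply correction: 8.3245 × 1.23 = 10.2391 kWh/t
P_mill = W·ṁ = 10.2391·949.9 = 9726.1 kW

P = 9726.1 kW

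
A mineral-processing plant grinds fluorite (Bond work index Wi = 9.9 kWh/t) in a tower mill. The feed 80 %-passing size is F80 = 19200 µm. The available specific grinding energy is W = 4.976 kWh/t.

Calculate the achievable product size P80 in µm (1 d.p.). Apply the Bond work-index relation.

P80 = 302.7 µm

W = 10 Wi (P80^-0.5 − F80^-0.5)
P80^(−½) = W/(10 Wi) + F80^(−½)
  = 4.9760/(10·9.9) + 1/√19200 = 0.050263 + 0.007217 = 0.057480
P80 = (1/0.057480)² = 17.3975² = 302.67 µm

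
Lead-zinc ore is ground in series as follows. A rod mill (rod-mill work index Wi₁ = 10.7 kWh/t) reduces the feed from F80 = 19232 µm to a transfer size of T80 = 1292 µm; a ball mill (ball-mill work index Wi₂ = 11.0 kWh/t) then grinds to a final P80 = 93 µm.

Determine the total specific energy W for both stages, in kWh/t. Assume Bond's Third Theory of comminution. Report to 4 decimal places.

W = 10.5514 kWh/t

Bond:  W = 10 Wi (1/√P − 1/√F)
Stage 1 (19232→1292 µm, Wi₁=10.7): W₁ = 10·10.7·(0.027821 − 0.007211) = 2.2053 kWh/t
Stage 2 (1292→93 µm, Wi₂=11.0): W₂ = 10·11.0·(0.103695 − 0.027821) = 8.3462 kWh/t
W = W₁ + W₂ = 2.2053 + 8.3462 = 10.5514 kWh/t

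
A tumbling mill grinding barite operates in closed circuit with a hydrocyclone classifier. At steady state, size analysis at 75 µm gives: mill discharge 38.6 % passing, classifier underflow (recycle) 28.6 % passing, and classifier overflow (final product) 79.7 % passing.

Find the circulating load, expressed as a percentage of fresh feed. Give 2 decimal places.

Let r = R/F. Size balance at 75 µm:
Fd + Rd = Ru + Fo ⇒ R/F = (o−d)/(d−u)
r = (79.7 − 38.6)/(38.6 − 28.6) = 41.1/10.0 = 4.1100
CL = 100·r = 411.00 %

CL = 411.00 %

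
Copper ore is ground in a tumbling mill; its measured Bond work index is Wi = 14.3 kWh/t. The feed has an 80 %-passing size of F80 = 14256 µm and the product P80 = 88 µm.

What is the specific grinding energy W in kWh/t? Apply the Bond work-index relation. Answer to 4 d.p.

W = 14.0462 kWh/t

W = 10·Wi·[P80^(−½) − F80^(−½)]
1/√88 = 0.106600;  1/√14256 = 0.008375
W = 10·14.3·(0.106600 − 0.008375) = 14.0462 kWh/t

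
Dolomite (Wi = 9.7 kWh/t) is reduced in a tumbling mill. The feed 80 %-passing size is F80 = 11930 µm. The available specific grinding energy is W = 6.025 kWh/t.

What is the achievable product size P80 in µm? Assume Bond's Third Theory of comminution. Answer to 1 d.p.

W = 10·Wi·(P80^(-½) − F80^(-½))
⇒ 1/√P80 = W/(10·Wi) + 1/√F80
  = 6.0250/(10·9.7) + 1/√11930 = 0.062113 + 0.009155 = 0.071269
P80 = (1/0.071269)² = 14.0314² = 196.88 µm

P80 = 196.9 µm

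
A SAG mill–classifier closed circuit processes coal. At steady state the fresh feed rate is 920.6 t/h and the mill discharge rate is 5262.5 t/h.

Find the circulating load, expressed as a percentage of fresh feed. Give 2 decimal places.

CL = 471.64 %

Mill node: discharge = fresh + recycle.
R = M − F = 5262.5 − 920.6 = 4341.9 t/h
CL = 100·R/F = 100·4341.9/920.6 = 471.64 %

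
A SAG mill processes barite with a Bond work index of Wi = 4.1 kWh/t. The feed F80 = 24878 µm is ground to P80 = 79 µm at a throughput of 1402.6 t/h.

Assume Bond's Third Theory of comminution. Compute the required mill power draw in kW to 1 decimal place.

W = 10 Wi (P80^-0.5 − F80^-0.5)
W = 10·4.1·(1/√79 − 1/√24878) = 10·4.1·(0.106169) = 4.3529 kWh/t
P = W·T = 4.3529·1402.6 = 6105.4 kW

P = 6105.4 kW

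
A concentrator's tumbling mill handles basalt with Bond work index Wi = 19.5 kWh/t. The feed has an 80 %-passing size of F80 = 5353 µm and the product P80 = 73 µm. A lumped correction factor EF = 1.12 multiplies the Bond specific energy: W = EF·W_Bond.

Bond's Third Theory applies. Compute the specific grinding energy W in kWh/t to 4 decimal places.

W = 22.5767 kWh/t

W = 10·Wi·[P80^(−½) − F80^(−½)]
1/√73 = 0.117041;  1/√5353 = 0.013668
W = 10·19.5·(0.117041 − 0.013668) = 20.1578 kWh/t
With EF = 1.12: W = 20.1578·1.12 = 22.5767 kWh/t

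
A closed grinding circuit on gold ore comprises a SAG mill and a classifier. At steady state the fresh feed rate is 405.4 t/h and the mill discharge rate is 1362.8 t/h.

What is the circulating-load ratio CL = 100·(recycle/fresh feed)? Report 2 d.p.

Discharge = new feed + return, hence
R = M − F = 1362.8 − 405.4 = 957.4 t/h
CL = 100·R/F = 100·957.4/405.4 = 236.16 %

CL = 236.16 %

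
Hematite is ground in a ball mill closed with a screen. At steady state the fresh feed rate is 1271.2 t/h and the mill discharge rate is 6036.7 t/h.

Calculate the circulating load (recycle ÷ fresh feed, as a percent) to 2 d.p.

CL = 374.88 %

Mill node: discharge = fresh + recycle.
R = M − F = 6036.7 − 1271.2 = 4765.5 t/h
CL = 100·R/F = 100·4765.5/1271.2 = 374.88 %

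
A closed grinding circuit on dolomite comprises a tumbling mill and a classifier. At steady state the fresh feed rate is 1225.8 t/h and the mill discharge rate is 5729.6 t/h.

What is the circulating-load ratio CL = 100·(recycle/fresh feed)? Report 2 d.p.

Mill node: discharge = fresh + recycle.
R = M − F = 5729.6 − 1225.8 = 4503.8 t/h
CL = 100·R/F = 100·4503.8/1225.8 = 367.42 %

CL = 367.42 %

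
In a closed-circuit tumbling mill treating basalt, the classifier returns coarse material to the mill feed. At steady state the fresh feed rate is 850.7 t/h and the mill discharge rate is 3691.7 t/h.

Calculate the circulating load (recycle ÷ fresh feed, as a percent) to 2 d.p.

CL = 333.96 %

M = F + R at steady state, so:
R = M − F = 3691.7 − 850.7 = 2841.0 t/h
CL = 100·R/F = 100·2841.0/850.7 = 333.96 %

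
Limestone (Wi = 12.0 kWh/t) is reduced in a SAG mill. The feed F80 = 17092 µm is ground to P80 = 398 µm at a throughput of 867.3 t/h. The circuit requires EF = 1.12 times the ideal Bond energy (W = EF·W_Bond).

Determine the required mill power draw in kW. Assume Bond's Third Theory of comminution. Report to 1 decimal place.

W = 10 Wi (1/√P80 − 1/√F80)  [Bond]
W = 10·12.0·(1/√398 − 1/√17092) = 10·12.0·(0.042476) = 5.0972 kWh/t
Apply correction: 5.0972 × 1.12 = 5.7088 kWh/t
Mill draw = 5.7088 × 867.3 = 4951.3 kW

P = 4951.3 kW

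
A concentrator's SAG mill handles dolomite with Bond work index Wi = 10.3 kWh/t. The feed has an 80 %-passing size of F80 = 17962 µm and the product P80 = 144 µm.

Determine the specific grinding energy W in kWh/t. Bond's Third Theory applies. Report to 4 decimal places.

W = 7.8148 kWh/t

W = 10 Wi (P80^-0.5 − F80^-0.5)
1/√144 = 0.083333;  1/√17962 = 0.007461
W = 10·10.3·(0.083333 − 0.007461) = 7.8148 kWh/t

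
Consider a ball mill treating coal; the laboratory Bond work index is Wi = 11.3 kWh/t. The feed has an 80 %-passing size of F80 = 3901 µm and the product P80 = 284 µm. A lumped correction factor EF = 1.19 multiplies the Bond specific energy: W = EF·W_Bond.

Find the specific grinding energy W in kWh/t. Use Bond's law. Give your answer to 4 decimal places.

W = 5.8264 kWh/t

W = 10·Wi·(P80^(-½) − F80^(-½))
1/√284 = 0.059339;  1/√3901 = 0.016011
W = 10·11.3·(0.059339 − 0.016011) = 4.8961 kWh/t
W_actual = 1.19 × 4.8961 = 5.8264 kWh/t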